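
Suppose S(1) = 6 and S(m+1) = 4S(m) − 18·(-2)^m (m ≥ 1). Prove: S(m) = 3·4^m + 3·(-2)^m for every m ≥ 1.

Base case: S(1) = 6, and 3·4^1 + 3·(-2)^1 = 12 − 6 = 6.
Assume S(k) = 3·4^k + 3·(-2)^k for some k ≥ 1.
Then S(k+1) = 4S(k) − 18·(-2)^k = 4·(3·4^k + 3·(-2)^k) − 18·(-2)^k = 3·4^{k+1} + 12·(-2)^k − 18·(-2)^k = 3·4^{k+1} − 6·(-2)^k = 3·4^{k+1} + 3·(-2)^{k+1}.
This completes the inductive step, so S(m) = 3·4^m + 3·(-2)^m for all m ≥ 1.

S(m) = 3·4^m + 3·(-2)^m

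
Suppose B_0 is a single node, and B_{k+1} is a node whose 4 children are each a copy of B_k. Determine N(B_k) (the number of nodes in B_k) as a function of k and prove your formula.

Claim: N(B_k) = (4^{k+1} − 1)/3.

Base case: N(B_0) = 1, and (4^{0+1} − 1)/3 = 1.
Assume N(B_j) = (4^{j+1} − 1)/3.
Then N(B_{j+1}) = 1 + 4N(B_j) = 1 + 4·(4^{j+1} − 1)/3 = 1 + (4^{j+2} − 4)/3 = (3 + 4^{j+2} − 4)/3 = (4^{j+2} − 1)/3.
By induction, N(B_k) = (4^{k+1} − 1)/3 for all k ≥ 0.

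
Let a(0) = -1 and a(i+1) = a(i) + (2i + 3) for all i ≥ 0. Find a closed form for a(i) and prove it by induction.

Claim: a(i) = i^2 + 2i − 1.

Base case: a(0) = -1, and 0^2 + 2·0 − 1 = -1.
Assume a(m) = m^2 + 2m − 1.
Then a(m+1) = a(m) + (2m + 3) = (m^2 + 2m − 1) + (2m + 3) = m^2 + 4m + 2,
and (m+1)^2 + 2·(m+1) − 1 = m^2 + 4m + 2.
By induction, a(i) = i^2 + 2i − 1 for all i ≥ 0.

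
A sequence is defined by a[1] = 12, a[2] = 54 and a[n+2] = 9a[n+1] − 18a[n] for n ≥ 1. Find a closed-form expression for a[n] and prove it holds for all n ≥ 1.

Claim: a[n] = 6^n + 2·3^n.

Base cases: a[1] = 12 and 6^1 + 2·3^1 = 12; a[2] = 54 and 6^2 + 2·3^2 = 54.
Assume a[j] = 6^j + 2·3^j for all 1 ≤ j ≤ m, where m ≥ 2.
Then a[m+1] = 9a[m] − 18a[m−1] = 9·(6^m + 2·3^m) − 18·(6^{m−1} + 2·3^{m−1}) = (9·6 − 18)6^{m−1} + 2·(9·3 − 18)3^{m−1} = 36·6^{m−1} + 18·3^{m−1} = 6^{m+1} + 2·3^{m+1}.
This completes the inductive step, so a[n] = 6^n + 2·3^n for all n ≥ 1.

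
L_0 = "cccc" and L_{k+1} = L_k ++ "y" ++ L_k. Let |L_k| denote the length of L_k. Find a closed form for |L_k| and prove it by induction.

Claim: |L_k| = 5·2^k − 1.

Base case: |L_0| = 4, and 5·2^0 − 1 = 4.
Assume |L_r| = 5·2^r − 1.
Then |L_{r+1}| = |L_r| + 1 + |L_r| = 2|L_r| + 1 = 2(5·2^r − 1) + 1 = 5·2^{r+1} − 2 + 1 = 5·2^{r+1} − 1.
So the formula holds for r+1, and by induction |L_k| = 5·2^k − 1 for all k ≥ 0.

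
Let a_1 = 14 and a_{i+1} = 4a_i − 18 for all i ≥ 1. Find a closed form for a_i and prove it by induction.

Claim: a_i = 2·4^i + 6.

Base case: a_1 = 14, and 2·4^1 + 6 = 8 + 6 = 14.
Assume a_r = 2·4^r + 6 for some r ≥ 1.
Then a_{r+1} = 4a_r − 18 = 4·(2·4^r + 6) − 18 = 8·4^r + 24 − 18 = 2·4^{r+1} + 6.
By induction, a_i = 2·4^i + 6 for all i ≥ 1.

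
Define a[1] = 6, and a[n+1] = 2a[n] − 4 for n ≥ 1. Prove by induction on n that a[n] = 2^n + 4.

Base case: a[1] = 6, and 2^1 + 4 = 2 + 4 = 6.
Assume a[j] = 2^j + 4 for some j ≥ 1.
Then a[j+1] = 2a[j] − 4 = 2·(2^j + 4) − 4 = 2^{j+1} + 8 − 4 = 2^{j+1} + 4.
So the formula holds for j+1, and by induction a[n] = 2^n + 4 for all n ≥ 1.

a[n] = 2^n + 4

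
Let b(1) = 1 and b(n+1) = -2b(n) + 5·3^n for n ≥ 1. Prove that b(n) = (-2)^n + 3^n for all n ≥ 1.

Base case: b(1) = 1, and (-2)^1 + 3^1 = -2 + 3 = 1.
Assume b(r) = (-2)^r + 3^r for some r ≥ 1.
Then b(r+1) = -2b(r) + 5·3^r = -2·((-2)^r + 3^r) + 5·3^r = (-2)^{r+1} − 2·3^r + 5·3^r = (-2)^{r+1} + 3·3^r = (-2)^{r+1} + 3^{r+1}.
So the formula holds for r+1, and by induction b(n) = (-2)^n + 3^n for all n ≥ 1.

b(n) = (-2)^n + 3^n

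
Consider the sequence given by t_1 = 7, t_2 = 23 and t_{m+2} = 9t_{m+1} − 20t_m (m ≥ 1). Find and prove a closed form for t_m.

Claim: t_m = 3·4^m − 5^m.

Base cases: t_1 = 7 and 3·4^1 − 5^1 = 7; t_2 = 23 and 3·4^2 − 5^2 = 23.
Assume t_j = 3·4^j − 5^j for all 1 ≤ j ≤ r, where r ≥ 2.
Then t_{r+1} = 9t_r − 20t_{r−1} = 9·(3·4^r − 5^r) − 20·(3·4^{r−1} − 5^{r−1}) = 3·(9·4 − 20)4^{r−1} − (9·5 − 20)5^{r−1} = 48·4^{r−1} − 25·5^{r−1} = 3·4^{r+1} − 5^{r+1}.
So the formula holds for r+1, and by strong induction t_m = 3·4^m − 5^m for all m ≥ 1.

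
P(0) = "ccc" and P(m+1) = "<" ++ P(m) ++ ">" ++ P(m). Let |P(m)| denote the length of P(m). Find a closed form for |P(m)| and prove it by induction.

Claim: |P(m)| = 5·2^m − 2.

Base case: |P(0)| = 3, and 5·2^0 − 2 = 3.
Assume |P(r)| = 5·2^r − 2.
Then |P(r+1)| = 1 + |P(r)| + 1 + |P(r)| = 2|P(r)| + 2 = 2(5·2^r − 2) + 2 = 5·2^{r+1} − 4 + 2 = 5·2^{r+1} − 2.
This completes the inductive step, so |P(m)| = 5·2^m − 2 for all m ≥ 0.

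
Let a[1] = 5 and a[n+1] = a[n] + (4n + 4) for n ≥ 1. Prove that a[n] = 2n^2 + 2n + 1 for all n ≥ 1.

Base case: a[1] = 5, and 2·1^2 + 2·1 + 1 = 5.
Assume a[r] = 2r^2 + 2r + 1.
Then a[r+1] = a[r] + (4r + 4) = (2r^2 + 2r + 1) + (4r + 4) = 2r^2 + 6r + 5,
and 2·(r+1)^2 + 2·(r+1) + 1 = 2r^2 + 6r + 5.
By induction, a[n] = 2n^2 + 2n + 1 for all n ≥ 1.

a[n] = 2n^2 + 2n + 1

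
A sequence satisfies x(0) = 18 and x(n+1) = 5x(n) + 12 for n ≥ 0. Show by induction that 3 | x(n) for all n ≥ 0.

Base case: x(0) = 18 = 3·6, so 3 | x(0).
Assume 3 | x(m), so x(m) = 3t for some integer t.
Then x(m+1) = 5x(m) + 12 = 5·(3t) + 12 = 3(5t + 4), so 3 | x(m+1).
Hence 3 | x(n) for every n ≥ 0, by induction.

3 | x(n)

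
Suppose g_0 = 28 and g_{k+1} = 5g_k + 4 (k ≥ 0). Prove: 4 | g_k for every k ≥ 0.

Base case: g_0 = 28 = 4·7, so 4 | g_0.
Assume 4 | g_j, so g_j = 4t for some integer t.
Then g_{j+1} = 5g_j + 4 = 5·(4t) + 4 = 4(5t + 1), so 4 | g_{j+1}.
So the property holds for j+1, and by induction 4 | g_k for all k ≥ 0.

4 | g_k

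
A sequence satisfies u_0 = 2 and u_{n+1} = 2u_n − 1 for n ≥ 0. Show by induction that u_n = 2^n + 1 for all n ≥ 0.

Base case: u_0 = 2, and 2^0 + 1 = 1 + 1 = 2.
Assume u_k = 2^k + 1 for some k ≥ 0.
Then u_{k+1} = 2u_k − 1 = 2·(2^k + 1) − 1 = 2^{k+1} + 2 − 1 = 2^{k+1} + 1.
By induction, u_n = 2^n + 1 for all n ≥ 0.

u_n = 2^n + 1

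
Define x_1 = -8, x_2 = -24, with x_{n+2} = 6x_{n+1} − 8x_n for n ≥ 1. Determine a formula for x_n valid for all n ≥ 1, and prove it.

Claim: x_n = -4^n − 2·2^n.

Base cases: x_1 = -8 and -4^1 − 2·2^1 = -8; x_2 = -24 and -4^2 − 2·2^2 = -24.
Assume x_j = -4^j − 2·2^j for all 1 ≤ j ≤ k, where k ≥ 2.
Then x_{k+1} = 6x_k − 8x_{k−1} = 6·(-4^k − 2·2^k) − 8·(-4^{k−1} − 2·2^{k−1}) = -(6·4 − 8)4^{k−1} − 2·(6·2 − 8)2^{k−1} = -16·4^{k−1} − 8·2^{k−1} = -4^{k+1} − 2·2^{k+1}.
By strong induction, x_n = -4^n − 2·2^n for all n ≥ 1.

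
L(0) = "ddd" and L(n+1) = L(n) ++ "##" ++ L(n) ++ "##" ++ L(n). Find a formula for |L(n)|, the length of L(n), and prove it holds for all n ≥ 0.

Claim: |L(n)| = 5·3^n − 2.

Base case: |L(0)| = 3, and 5·3^0 − 2 = 3.
Assume |L(r)| = 5·3^r − 2.
Then |L(r+1)| = 3|L(r)| + 4 = 3(5·3^r − 2) + 4 = 5·3^{r+1} − 6 + 4 = 5·3^{r+1} − 2.
This completes the inductive step, so |L(n)| = 5·3^n − 2 for all n ≥ 0.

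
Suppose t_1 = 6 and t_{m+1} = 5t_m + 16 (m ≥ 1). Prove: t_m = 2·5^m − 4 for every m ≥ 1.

Base case: t_1 = 6, and 2·5^1 − 4 = 10 − 4 = 6.
Assume t_j = 2·5^j − 4 for some j ≥ 1.
Then t_{j+1} = 5t_j + 16 = 5·(2·5^j − 4) + 16 = 10·5^j − 20 + 16 = 2·5^{j+1} − 4.
This completes the inductive step, so t_m = 2·5^m − 4 for all m ≥ 1.

t_m = 2·5^m − 4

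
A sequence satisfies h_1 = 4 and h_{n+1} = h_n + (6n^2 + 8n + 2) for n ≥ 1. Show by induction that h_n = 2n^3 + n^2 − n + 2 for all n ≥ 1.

Base case: h_1 = 4, and 2·1^3 + 1^2 − 1 + 2 = 4.
Assume h_j = 2j^3 + j^2 − j + 2.
Then h_{j+1} = h_j + (6j^2 + 8j + 2) = (2j^3 + j^2 − j + 2) + (6j^2 + 8j + 2) = 2j^3 + 7j^2 + 7j + 4,
and 2·(j+1)^3 + (j+1)^2 − (j+1) + 2 = 2j^3 + 7j^2 + 7j + 4.
This completes the inductive step, so h_n = 2n^3 + n^2 − n + 2 for all n ≥ 1.

h_n = 2n^3 + n^2 − n + 2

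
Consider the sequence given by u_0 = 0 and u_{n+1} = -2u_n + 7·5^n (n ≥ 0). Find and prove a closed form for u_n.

Claim: u_n = -(-2)^n + 5^n.

Base case: u_0 = 0, and -(-2)^0 + 5^0 = -1 + 1 = 0.
Assume u_r = -(-2)^r + 5^r for some r ≥ 0.
Then u_{r+1} = -2u_r + 7·5^r = -2·(-(-2)^r + 5^r) + 7·5^r = -(-2)^{r+1} − 2·5^r + 7·5^r = -(-2)^{r+1} + 5·5^r = -(-2)^{r+1} + 5^{r+1}.
This completes the inductive step, so u_n = -(-2)^n + 5^n for all n ≥ 0.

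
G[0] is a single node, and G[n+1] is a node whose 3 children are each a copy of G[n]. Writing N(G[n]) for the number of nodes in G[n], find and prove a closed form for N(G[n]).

Claim: N(G[n]) = (3^{n+1} − 1)/2.

Base case: N(G[0]) = 1, and (3^{0+1} − 1)/2 = 1.
Assume N(G[m]) = (3^{m+1} − 1)/2.
Then N(G[m+1]) = 1 + 3N(G[m]) = 1 + 3·(3^{m+1} − 1)/2 = 1 + (3^{m+2} − 3)/2 = (2 + 3^{m+2} − 3)/2 = (3^{m+2} − 1)/2.
So the formula holds for m+1, and by induction N(G[n]) = (3^{n+1} − 1)/2 for all n ≥ 0.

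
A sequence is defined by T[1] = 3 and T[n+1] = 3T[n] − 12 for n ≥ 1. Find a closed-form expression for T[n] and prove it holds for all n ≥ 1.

Claim: T[n] = -3^n + 6.

Base case: T[1] = 3, and -3^1 + 6 = -3 + 6 = 3.
Assume T[m] = -3^m + 6 for some m ≥ 1.
Then T[m+1] = 3T[m] − 12 = 3·(-3^m + 6) − 12 = -3^{m+1} + 18 − 12 = -3^{m+1} + 6.
Hence T[n] = -3^n + 6 for every n ≥ 1, by induction.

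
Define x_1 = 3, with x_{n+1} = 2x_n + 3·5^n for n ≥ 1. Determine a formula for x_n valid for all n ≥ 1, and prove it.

Claim: x_n = -2^n + 5^n.

Base case: x_1 = 3, and -2^1 + 5^1 = -2 + 5 = 3.
Assume x_j = -2^j + 5^j for some j ≥ 1.
Then x_{j+1} = 2x_j + 3·5^j = 2·(-2^j + 5^j) + 3·5^j = -2^{j+1} + 2·5^j + 3·5^j = -2^{j+1} + 5·5^j = -2^{j+1} + 5^{j+1}.
Hence x_n = -2^n + 5^n for every n ≥ 1, by induction.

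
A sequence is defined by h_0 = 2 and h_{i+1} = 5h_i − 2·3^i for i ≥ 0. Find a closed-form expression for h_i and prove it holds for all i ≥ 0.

Claim: h_i = 5^i + 3^i.

Base case: h_0 = 2, and 5^0 + 3^0 = 1 + 1 = 2.
Assume h_r = 5^r + 3^r for some r ≥ 0.
Then h_{r+1} = 5h_r − 2·3^r = 5·(5^r + 3^r) − 2·3^r = 5^{r+1} + 5·3^r − 2·3^r = 5^{r+1} + 3·3^r = 5^{r+1} + 3^{r+1}.
Hence h_i = 5^i + 3^i for every i ≥ 0, by induction.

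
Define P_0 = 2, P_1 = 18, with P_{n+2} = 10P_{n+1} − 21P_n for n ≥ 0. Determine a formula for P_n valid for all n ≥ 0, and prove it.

Claim: P_n = 3·7^n − 3^n.

Base cases: P_0 = 2 and 3·7^0 − 3^0 = 2; P_1 = 18 and 3·7^1 − 3^1 = 18.
Assume P_i = 3·7^i − 3^i for all 0 ≤ i ≤ j, where j ≥ 1.
Then P_{j+1} = 10P_j − 21P_{j−1} = 10·(3·7^j − 3^j) − 21·(3·7^{j−1} − 3^{j−1}) = 3·(10·7 − 21)7^{j−1} − (10·3 − 21)3^{j−1} = 147·7^{j−1} − 9·3^{j−1} = 3·7^{j+1} − 3^{j+1}.
Hence P_n = 3·7^n − 3^n for every n ≥ 0, by strong induction.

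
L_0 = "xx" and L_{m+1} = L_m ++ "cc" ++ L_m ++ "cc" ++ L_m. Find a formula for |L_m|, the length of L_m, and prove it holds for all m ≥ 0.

Claim: |L_m| = 4·3^m − 2.

Base case: |L_0| = 2, and 4·3^0 − 2 = 2.
Assume |L_k| = 4·3^k − 2.
Then |L_{k+1}| = 3|L_k| + 4 = 3(4·3^k − 2) + 4 = 4·3^{k+1} − 6 + 4 = 4·3^{k+1} − 2.
This completes the inductive step, so |L_m| = 4·3^m − 2 for all m ≥ 0.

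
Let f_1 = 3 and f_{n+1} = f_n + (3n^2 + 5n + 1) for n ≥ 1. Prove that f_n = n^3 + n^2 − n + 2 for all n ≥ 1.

Base case: f_1 = 3, and 1^3 + 1^2 − 1 + 2 = 3.
Assume f_r = r^3 + r^2 − r + 2.
Then f_{r+1} = f_r + (3r^2 + 5r + 1) = (r^3 + r^2 − r + 2) + (3r^2 + 5r + 1) = r^3 + 4r^2 + 4r + 3,
and (r+1)^3 + (r+1)^2 − (r+1) + 2 = r^3 + 4r^2 + 4r + 3.
By induction, f_n = n^3 + n^2 − n + 2 for all n ≥ 1.

f_n = n^3 + n^2 − n + 2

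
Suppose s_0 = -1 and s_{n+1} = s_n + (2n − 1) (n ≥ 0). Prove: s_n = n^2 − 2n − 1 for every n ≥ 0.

Base case: s_0 = -1, and 0^2 − 2·0 − 1 = -1.
Assume s_r = r^2 − 2r − 1.
Then s_{r+1} = s_r + (2r − 1) = (r^2 − 2r − 1) + (2r − 1) = r^2 − 2,
and (r+1)^2 − 2·(r+1) − 1 = r^2 − 2.
By induction, s_n = n^2 − 2n − 1 for all n ≥ 0.

s_n = n^2 − 2n − 1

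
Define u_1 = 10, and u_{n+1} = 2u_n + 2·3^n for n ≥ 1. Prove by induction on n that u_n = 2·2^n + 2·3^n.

Base case: u_1 = 10, and 2·2^1 + 2·3^1 = 4 + 6 = 10.
Assume u_k = 2·2^k + 2·3^k for some k ≥ 1.
Then u_{k+1} = 2u_k + 2·3^k = 2·(2·2^k + 2·3^k) + 2·3^k = 2·2^{k+1} + 4·3^k + 2·3^k = 2·2^{k+1} + 6·3^k = 2·2^{k+1} + 2·3^{k+1}.
So the formula holds for k+1, and by induction u_n = 2·2^n + 2·3^n for all n ≥ 1.

u_n = 2·2^n + 2·3^n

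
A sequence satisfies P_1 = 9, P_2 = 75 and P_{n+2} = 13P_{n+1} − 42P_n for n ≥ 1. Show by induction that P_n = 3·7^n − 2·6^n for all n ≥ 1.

Base cases: P_1 = 9 and 3·7^1 − 2·6^1 = 9; P_2 = 75 and 3·7^2 − 2·6^2 = 75.
Assume P_j = 3·7^j − 2·6^j for all 1 ≤ j ≤ m, where m ≥ 2.
Then P_{m+1} = 13P_m − 42P_{m−1} = 13·(3·7^m − 2·6^m) − 42·(3·7^{m−1} − 2·6^{m−1}) = 3·(13·7 − 42)7^{m−1} − 2·(13·6 − 42)6^{m−1} = 147·7^{m−1} − 72·6^{m−1} = 3·7^{m+1} − 2·6^{m+1}.
This completes the inductive step, so P_n = 3·7^n − 2·6^n for all n ≥ 1.

P_n = 3·7^n − 2·6^n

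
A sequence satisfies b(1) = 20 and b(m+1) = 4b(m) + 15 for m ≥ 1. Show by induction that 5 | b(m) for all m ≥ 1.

Base case: b(1) = 20 = 5·4, so 5 | b(1).
Assume 5 | b(j), so b(j) = 5t for some integer t.
Then b(j+1) = 4b(j) + 15 = 4·(5t) + 15 = 5(4t + 3), so 5 | b(j+1).
So the property holds for j+1, and by induction 5 | b(m) for all m ≥ 1.

5 | b(m)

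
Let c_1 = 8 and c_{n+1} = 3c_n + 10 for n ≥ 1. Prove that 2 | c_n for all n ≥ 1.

Base case: c_1 = 8 = 2·4, so 2 | c_1.
Assume 2 | c_j, so c_j = 2t for some integer t.
Then c_{j+1} = 3c_j + 10 = 3·(2t) + 10 = 2(3t + 5), so 2 | c_{j+1}.
This completes the inductive step, so 2 | c_n for all n ≥ 1.

2 | c_n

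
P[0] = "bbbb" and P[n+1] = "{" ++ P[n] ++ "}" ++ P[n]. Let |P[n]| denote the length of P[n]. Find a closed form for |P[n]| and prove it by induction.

Claim: |P[n]| = 6·2^n − 2.

Base case: |P[0]| = 4, and 6·2^0 − 2 = 4.
Assume |P[r]| = 6·2^r − 2.
Then |P[r+1]| = 1 + |P[r]| + 1 + |P[r]| = 2|P[r]| + 2 = 2(6·2^r − 2) + 2 = 6·2^{r+1} − 4 + 2 = 6·2^{r+1} − 2.
This completes the inductive step, so |P[n]| = 6·2^n − 2 for all n ≥ 0.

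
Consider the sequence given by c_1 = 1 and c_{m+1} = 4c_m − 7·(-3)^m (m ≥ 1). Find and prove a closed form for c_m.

Claim: c_m = 4^m + (-3)^m.

Base case: c_1 = 1, and 4^1 + (-3)^1 = 4 − 3 = 1.
Assume c_j = 4^j + (-3)^j for some j ≥ 1.
Then c_{j+1} = 4c_j − 7·(-3)^j = 4·(4^j + (-3)^j) − 7·(-3)^j = 4^{j+1} + 4·(-3)^j − 7·(-3)^j = 4^{j+1} − 3·(-3)^j = 4^{j+1} + (-3)^{j+1}.
This completes the inductive step, so c_m = 4^m + (-3)^m for all m ≥ 1.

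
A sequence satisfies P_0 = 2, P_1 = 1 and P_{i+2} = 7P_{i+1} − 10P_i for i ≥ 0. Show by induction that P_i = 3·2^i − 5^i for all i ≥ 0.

Base cases: P_0 = 2 and 3·2^0 − 5^0 = 2; P_1 = 1 and 3·2^1 − 5^1 = 1.
Assume P_t = 3·2^t − 5^t for all 0 ≤ t ≤ j, where j ≥ 1.
Then P_{j+1} = 7P_j − 10P_{j−1} = 7·(3·2^j − 5^j) − 10·(3·2^{j−1} − 5^{j−1}) = 3·(7·2 − 10)2^{j−1} − (7·5 − 10)5^{j−1} = 12·2^{j−1} − 25·5^{j−1} = 3·2^{j+1} − 5^{j+1}.
Hence P_i = 3·2^i − 5^i for every i ≥ 0, by strong induction.

P_i = 3·2^i − 5^i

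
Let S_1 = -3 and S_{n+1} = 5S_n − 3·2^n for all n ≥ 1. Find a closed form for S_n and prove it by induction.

Claim: S_n = -5^n + 2^n.

Base case: S_1 = -3, and -5^1 + 2^1 = -5 + 2 = -3.
Assume S_m = -5^m + 2^m for some m ≥ 1.
Then S_{m+1} = 5S_m − 3·2^m = 5·(-5^m + 2^m) − 3·2^m = -5^{m+1} + 5·2^m − 3·2^m = -5^{m+1} + 2·2^m = -5^{m+1} + 2^{m+1}.
Hence S_n = -5^n + 2^n for every n ≥ 1, by induction.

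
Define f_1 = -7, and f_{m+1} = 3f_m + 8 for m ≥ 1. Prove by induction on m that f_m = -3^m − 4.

Base case: f_1 = -7, and -3^1 − 4 = -3 − 4 = -7.
Assume f_r = -3^r − 4 for some r ≥ 1.
Then f_{r+1} = 3f_r + 8 = 3·(-3^r − 4) + 8 = -3^{r+1} − 12 + 8 = -3^{r+1} − 4.
By induction, f_m = -3^m − 4 for all m ≥ 1.

f_m = -3^m − 4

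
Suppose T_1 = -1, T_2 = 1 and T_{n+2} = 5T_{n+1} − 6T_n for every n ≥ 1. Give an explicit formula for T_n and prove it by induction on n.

Claim: T_n = 3^n − 2·2^n.

Base cases: T_1 = -1 and 3^1 − 2·2^1 = -1; T_2 = 1 and 3^2 − 2·2^2 = 1.
Assume T_j = 3^j − 2·2^j for all 1 ≤ j ≤ m, where m ≥ 2.
Then T_{m+1} = 5T_m − 6T_{m−1} = 5·(3^m − 2·2^m) − 6·(3^{m−1} − 2·2^{m−1}) = (5·3 − 6)3^{m−1} − 2·(5·2 − 6)2^{m−1} = 9·3^{m−1} − 8·2^{m−1} = 3^{m+1} − 2·2^{m+1}.
Hence T_n = 3^n − 2·2^n for every n ≥ 1, by strong induction.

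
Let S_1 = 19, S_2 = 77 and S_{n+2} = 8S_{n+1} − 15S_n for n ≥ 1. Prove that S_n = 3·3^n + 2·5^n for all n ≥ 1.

Base cases: S_1 = 19 and 3·3^1 + 2·5^1 = 19; S_2 = 77 and 3·3^2 + 2·5^2 = 77.
Assume S_j = 3·3^j + 2·5^j for all 1 ≤ j ≤ r, where r ≥ 2.
Then S_{r+1} = 8S_r − 15S_{r−1} = 8·(3·3^r + 2·5^r) − 15·(3·3^{r−1} + 2·5^{r−1}) = 3·(8·3 − 15)3^{r−1} + 2·(8·5 − 15)5^{r−1} = 27·3^{r−1} + 50·5^{r−1} = 3·3^{r+1} + 2·5^{r+1}.
Hence S_n = 3·3^n + 2·5^n for every n ≥ 1, by strong induction.

S_n = 3·3^n + 2·5^n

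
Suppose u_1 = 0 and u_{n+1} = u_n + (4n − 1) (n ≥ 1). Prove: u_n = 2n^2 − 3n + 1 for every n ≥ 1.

Base case: u_1 = 0, and 2·1^2 − 3·1 + 1 = 0.
Assume u_m = 2m^2 − 3m + 1.
Then u_{m+1} = u_m + (4m − 1) = (2m^2 − 3m + 1) + (4m − 1) = 2m^2 + m,
and 2·(m+1)^2 − 3·(m+1) + 1 = 2m^2 + m.
This completes the inductive step, so u_n = 2n^2 − 3n + 1 for all n ≥ 1.

u_n = 2n^2 − 3n + 1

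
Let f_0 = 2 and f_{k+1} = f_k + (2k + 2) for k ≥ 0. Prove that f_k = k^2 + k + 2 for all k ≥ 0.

Base case: f_0 = 2, and 0^2 + 0 + 2 = 2.
Assume f_r = r^2 + r + 2.
Then f_{r+1} = f_r + (2r + 2) = (r^2 + r + 2) + (2r + 2) = r^2 + 3r + 4,
and (r+1)^2 + (r+1) + 2 = r^2 + 3r + 4.
This completes the inductive step, so f_k = k^2 + k + 2 for all k ≥ 0.

f_k = k^2 + k + 2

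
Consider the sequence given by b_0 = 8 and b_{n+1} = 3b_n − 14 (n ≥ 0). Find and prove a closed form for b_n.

Claim: b_n = 3^n + 7.

Base case: b_0 = 8, and 3^0 + 7 = 1 + 7 = 8.
Assume b_r = 3^r + 7 for some r ≥ 0.
Then b_{r+1} = 3b_r − 14 = 3·(3^r + 7) − 14 = 3^{r+1} + 21 − 14 = 3^{r+1} + 7.
By induction, b_n = 3^n + 7 for all n ≥ 0.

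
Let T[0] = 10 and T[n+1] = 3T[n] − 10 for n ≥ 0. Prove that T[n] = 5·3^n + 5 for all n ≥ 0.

Base case: T[0] = 10, and 5·3^0 + 5 = 5 + 5 = 10.
Assume T[k] = 5·3^k + 5 for some k ≥ 0.
Then T[k+1] = 3T[k] − 10 = 3·(5·3^k + 5) − 10 = 15·3^k + 15 − 10 = 5·3^{k+1} + 5.
Hence T[n] = 5·3^n + 5 for every n ≥ 0, by induction.

T[n] = 5·3^n + 5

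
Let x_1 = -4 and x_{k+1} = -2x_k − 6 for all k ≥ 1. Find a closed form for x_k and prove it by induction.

Claim: x_k = (-2)^k − 2.

Base case: x_1 = -4, and (-2)^1 − 2 = -2 − 2 = -4.
Assume x_m = (-2)^m − 2 for some m ≥ 1.
Then x_{m+1} = -2x_m − 6 = -2·((-2)^m − 2) − 6 = -2·(-2)^m + 4 − 6 = (-2)^{m+1} − 2.
By induction, x_k = (-2)^k − 2 for all k ≥ 1.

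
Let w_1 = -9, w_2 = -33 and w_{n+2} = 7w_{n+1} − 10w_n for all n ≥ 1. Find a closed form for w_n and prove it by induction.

Claim: w_n = -5^n − 2·2^n.

Base cases: w_1 = -9 and -5^1 − 2·2^1 = -9; w_2 = -33 and -5^2 − 2·2^2 = -33.
Assume w_j = -5^j − 2·2^j for all 1 ≤ j ≤ m, where m ≥ 2.
Then w_{m+1} = 7w_m − 10w_{m−1} = 7·(-5^m − 2·2^m) − 10·(-5^{m−1} − 2·2^{m−1}) = -(7·5 − 10)5^{m−1} − 2·(7·2 − 10)2^{m−1} = -25·5^{m−1} − 8·2^{m−1} = -5^{m+1} − 2·2^{m+1}.
So the formula holds for m+1, and by strong induction w_n = -5^n − 2·2^n for all n ≥ 1.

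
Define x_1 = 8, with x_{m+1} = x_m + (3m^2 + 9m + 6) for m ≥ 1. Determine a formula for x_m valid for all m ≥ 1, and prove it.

Claim: x_m = m^3 + 3m^2 + 2m + 2.

Base case: x_1 = 8, and 1^3 + 3·1^2 + 2·1 + 2 = 8.
Assume x_k = k^3 + 3k^2 + 2k + 2.
Then x_{k+1} = x_k + (3k^2 + 9k + 6) = (k^3 + 3k^2 + 2k + 2) + (3k^2 + 9k + 6) = k^3 + 6k^2 + 11k + 8,
and (k+1)^3 + 3·(k+1)^2 + 2·(k+1) + 2 = k^3 + 6k^2 + 11k + 8.
Hence x_m = m^3 + 3m^2 + 2m + 2 for every m ≥ 1, by induction.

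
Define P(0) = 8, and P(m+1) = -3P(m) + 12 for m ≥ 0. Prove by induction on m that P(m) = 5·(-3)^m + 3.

Base case: P(0) = 8, and 5·(-3)^0 + 3 = 5 + 3 = 8.
Assume P(k) = 5·(-3)^k + 3 for some k ≥ 0.
Then P(k+1) = -3P(k) + 12 = -3·(5·(-3)^k + 3) + 12 = -15·(-3)^k − 9 + 12 = 5·(-3)^{k+1} + 3.
This completes the inductive step, so P(m) = 5·(-3)^m + 3 for all m ≥ 0.

P(m) = 5·(-3)^m + 3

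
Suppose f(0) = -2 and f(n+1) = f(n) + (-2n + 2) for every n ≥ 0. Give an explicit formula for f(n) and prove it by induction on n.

Claim: f(n) = -n^2 + 3n − 2.

Base case: f(0) = -2, and -0^2 + 3·0 − 2 = -2.
Assume f(j) = -j^2 + 3j − 2.
Then f(j+1) = f(j) + (-2j + 2) = (-j^2 + 3j − 2) + (-2j + 2) = -j^2 + j,
and -(j+1)^2 + 3·(j+1) − 2 = -j^2 + j.
This completes the inductive step, so f(n) = -n^2 + 3n − 2 for all n ≥ 0.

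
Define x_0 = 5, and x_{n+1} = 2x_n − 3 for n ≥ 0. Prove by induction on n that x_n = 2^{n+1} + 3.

Base case: x_0 = 5, and 2^{0+1} + 3 = 2 + 3 = 5.
Assume x_m = 2^{m+1} + 3 for some m ≥ 0.
Then x_{m+1} = 2x_m − 3 = 2·(2^{m+1} + 3) − 3 = 2^{m+2} + 6 − 3 = 2^{m+2} + 3.
By induction, x_n = 2^{n+1} + 3 for all n ≥ 0.

x_n = 2^{n+1} + 3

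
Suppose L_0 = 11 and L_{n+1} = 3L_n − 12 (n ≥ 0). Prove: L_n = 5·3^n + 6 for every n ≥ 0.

Base case: L_0 = 11, and 5·3^0 + 6 = 5 + 6 = 11.
Assume L_r = 5·3^r + 6 for some r ≥ 0.
Then L_{r+1} = 3L_r − 12 = 3·(5·3^r + 6) − 12 = 15·3^r + 18 − 12 = 5·3^{r+1} + 6.
So the formula holds for r+1, and by induction L_n = 5·3^n + 6 for all n ≥ 0.

L_n = 5·3^n + 6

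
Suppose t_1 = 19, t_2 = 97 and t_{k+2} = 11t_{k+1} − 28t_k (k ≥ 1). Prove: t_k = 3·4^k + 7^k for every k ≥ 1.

Base cases: t_1 = 19 and 3·4^1 + 7^1 = 19; t_2 = 97 and 3·4^2 + 7^2 = 97.
Assume t_j = 3·4^j + 7^j for all 1 ≤ j ≤ m, where m ≥ 2.
Then t_{m+1} = 11t_m − 28t_{m−1} = 11·(3·4^m + 7^m) − 28·(3·4^{m−1} + 7^{m−1}) = 3·(11·4 − 28)4^{m−1} + (11·7 − 28)7^{m−1} = 48·4^{m−1} + 49·7^{m−1} = 3·4^{m+1} + 7^{m+1}.
By strong induction, t_k = 3·4^k + 7^k for all k ≥ 1.

t_k = 3·4^k + 7^k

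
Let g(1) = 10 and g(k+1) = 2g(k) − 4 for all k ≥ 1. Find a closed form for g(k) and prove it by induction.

Claim: g(k) = 3·2^k + 4.

Base case: g(1) = 10, and 3·2^1 + 4 = 6 + 4 = 10.
Assume g(m) = 3·2^m + 4 for some m ≥ 1.
Then g(m+1) = 2g(m) − 4 = 2·(3·2^m + 4) − 4 = 6·2^m + 8 − 4 = 3·2^{m+1} + 4.
So the formula holds for m+1, and by induction g(k) = 3·2^k + 4 for all k ≥ 1.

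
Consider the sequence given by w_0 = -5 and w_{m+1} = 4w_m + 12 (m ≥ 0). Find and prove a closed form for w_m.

Claim: w_m = -4^m − 4.

Base case: w_0 = -5, and -4^0 − 4 = -1 − 4 = -5.
Assume w_k = -4^k − 4 for some k ≥ 0.
Then w_{k+1} = 4w_k + 12 = 4·(-4^k − 4) + 12 = -4^{k+1} − 16 + 12 = -4^{k+1} − 4.
So the formula holds for k+1, and by induction w_m = -4^m − 4 for all m ≥ 0.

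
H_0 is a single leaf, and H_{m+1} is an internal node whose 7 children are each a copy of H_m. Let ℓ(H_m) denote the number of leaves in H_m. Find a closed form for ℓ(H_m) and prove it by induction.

Claim: ℓ(H_m) = 7^m.

Base case: ℓ(H_0) = 1, and 7^0 = 1.
Assume ℓ(H_j) = 7^j.
Then ℓ(H_{j+1}) = 7·ℓ(H_j) = 7·7^j = 7^{j+1}.
This completes the inductive step, so ℓ(H_m) = 7^m for all m ≥ 0.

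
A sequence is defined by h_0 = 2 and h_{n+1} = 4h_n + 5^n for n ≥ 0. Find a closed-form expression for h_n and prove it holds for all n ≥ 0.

Claim: h_n = 4^n + 5^n.

Base case: h_0 = 2, and 4^0 + 5^0 = 1 + 1 = 2.
Assume h_r = 4^r + 5^r for some r ≥ 0.
Then h_{r+1} = 4h_r + 5^r = 4·(4^r + 5^r) + 5^r = 4^{r+1} + 4·5^r + 5^r = 4^{r+1} + 5·5^r = 4^{r+1} + 5^{r+1}.
So the formula holds for r+1, and by induction h_n = 4^n + 5^n for all n ≥ 0.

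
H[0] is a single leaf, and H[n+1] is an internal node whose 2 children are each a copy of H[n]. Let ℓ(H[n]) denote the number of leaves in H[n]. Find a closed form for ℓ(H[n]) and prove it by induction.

Claim: ℓ(H[n]) = 2^n.

Base case: ℓ(H[0]) = 1, and 2^0 = 1.
Assume ℓ(H[r]) = 2^r.
Then ℓ(H[r+1]) = 2·ℓ(H[r]) = 2·2^r = 2^{r+1}.
This completes the inductive step, so ℓ(H[n]) = 2^n for all n ≥ 0.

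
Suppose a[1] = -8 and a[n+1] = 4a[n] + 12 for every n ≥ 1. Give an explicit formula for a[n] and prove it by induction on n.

Claim: a[n] = -4^n − 4.

Base case: a[1] = -8, and -4^1 − 4 = -4 − 4 = -8.
Assume a[r] = -4^r − 4 for some r ≥ 1.
Then a[r+1] = 4a[r] + 12 = 4·(-4^r − 4) + 12 = -4^{r+1} − 16 + 12 = -4^{r+1} − 4.
Hence a[n] = -4^n − 4 for every n ≥ 1, by induction.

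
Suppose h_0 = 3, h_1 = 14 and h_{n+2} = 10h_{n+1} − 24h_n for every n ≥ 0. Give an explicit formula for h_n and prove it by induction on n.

Claim: h_n = 2·4^n + 6^n.

Base cases: h_0 = 3 and 2·4^0 + 6^0 = 3; h_1 = 14 and 2·4^1 + 6^1 = 14.
Assume h_j = 2·4^j + 6^j for all 0 ≤ j ≤ m, where m ≥ 1.
Then h_{m+1} = 10h_m − 24h_{m−1} = 10·(2·4^m + 6^m) − 24·(2·4^{m−1} + 6^{m−1}) = 2·(10·4 − 24)4^{m−1} + (10·6 − 24)6^{m−1} = 32·4^{m−1} + 36·6^{m−1} = 2·4^{m+1} + 6^{m+1}.
Hence h_n = 2·4^n + 6^n for every n ≥ 0, by strong induction.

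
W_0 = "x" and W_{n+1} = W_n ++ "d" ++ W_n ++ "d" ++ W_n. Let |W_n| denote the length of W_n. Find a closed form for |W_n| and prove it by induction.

Claim: |W_n| = 2·3^n − 1.

Base case: |W_0| = 1, and 2·3^0 − 1 = 1.
Assume |W_j| = 2·3^j − 1.
Then |W_{j+1}| = 3|W_j| + 2 = 3(2·3^j − 1) + 2 = 2·3^{j+1} − 3 + 2 = 2·3^{j+1} − 1.
So the formula holds for j+1, and by induction |W_n| = 2·3^n − 1 for all n ≥ 0.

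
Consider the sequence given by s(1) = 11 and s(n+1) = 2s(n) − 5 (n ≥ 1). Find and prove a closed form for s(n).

Claim: s(n) = 3·2^n + 5.

Base case: s(1) = 11, and 3·2^1 + 5 = 6 + 5 = 11.
Assume s(j) = 3·2^j + 5 for some j ≥ 1.
Then s(j+1) = 2s(j) − 5 = 2·(3·2^j + 5) − 5 = 6·2^j + 10 − 5 = 3·2^{j+1} + 5.
So the formula holds for j+1, and by induction s(n) = 3·2^n + 5 for all n ≥ 1.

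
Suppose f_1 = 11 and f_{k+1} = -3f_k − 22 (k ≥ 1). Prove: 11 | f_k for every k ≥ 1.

Base case: f_1 = 11 = 11·1, so 11 | f_1.
Assume 11 | f_r, so f_r = 11t for some integer t.
Then f_{r+1} = -3f_r − 22 = -3·(11t) − 22 = 11(-3t − 2), so 11 | f_{r+1}.
Hence 11 | f_k for every k ≥ 1, by induction.

11 | f_k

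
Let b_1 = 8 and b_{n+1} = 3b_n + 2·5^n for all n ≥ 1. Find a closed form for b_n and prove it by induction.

Claim: b_n = 3^n + 5^n.

Base case: b_1 = 8, and 3^1 + 5^1 = 3 + 5 = 8.
Assume b_j = 3^j + 5^j for some j ≥ 1.
Then b_{j+1} = 3b_j + 2·5^j = 3·(3^j + 5^j) + 2·5^j = 3^{j+1} + 3·5^j + 2·5^j = 3^{j+1} + 5·5^j = 3^{j+1} + 5^{j+1}.
By induction, b_n = 3^n + 5^n for all n ≥ 1.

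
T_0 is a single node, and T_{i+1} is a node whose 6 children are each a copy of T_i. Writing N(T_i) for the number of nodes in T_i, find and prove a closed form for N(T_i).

Claim: N(T_i) = (6^{i+1} − 1)/5.

Base case: N(T_0) = 1, and (6^{0+1} − 1)/5 = 1.
Assume N(T_r) = (6^{r+1} − 1)/5.
Then N(T_{r+1}) = 1 + 6N(T_r) = 1 + 6·(6^{r+1} − 1)/5 = 1 + (6^{r+2} − 6)/5 = (5 + 6^{r+2} − 6)/5 = (6^{r+2} − 1)/5.
By induction, N(T_i) = (6^{i+1} − 1)/5 for all i ≥ 0.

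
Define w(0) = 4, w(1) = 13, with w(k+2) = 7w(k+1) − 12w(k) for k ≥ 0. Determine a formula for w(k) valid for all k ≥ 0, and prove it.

Claim: w(k) = 3·3^k + 4^k.

Base cases: w(0) = 4 and 3·3^0 + 4^0 = 4; w(1) = 13 and 3·3^1 + 4^1 = 13.
Assume w(j) = 3·3^j + 4^j for all 0 ≤ j ≤ m, where m ≥ 1.
Then w(m+1) = 7w(m) − 12w(m−1) = 7·(3·3^m + 4^m) − 12·(3·3^{m−1} + 4^{m−1}) = 3·(7·3 − 12)3^{m−1} + (7·4 − 12)4^{m−1} = 27·3^{m−1} + 16·4^{m−1} = 3·3^{m+1} + 4^{m+1}.
So the formula holds for m+1, and by strong induction w(k) = 3·3^k + 4^k for all k ≥ 0.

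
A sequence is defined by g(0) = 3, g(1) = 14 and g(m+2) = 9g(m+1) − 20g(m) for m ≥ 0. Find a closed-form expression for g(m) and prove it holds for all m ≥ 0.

Claim: g(m) = 2·5^m + 4^m.

Base cases: g(0) = 3 and 2·5^0 + 4^0 = 3; g(1) = 14 and 2·5^1 + 4^1 = 14.
Assume g(j) = 2·5^j + 4^j for all 0 ≤ j ≤ r, where r ≥ 1.
Then g(r+1) = 9g(r) − 20g(r−1) = 9·(2·5^r + 4^r) − 20·(2·5^{r−1} + 4^{r−1}) = 2·(9·5 − 20)5^{r−1} + (9·4 − 20)4^{r−1} = 50·5^{r−1} + 16·4^{r−1} = 2·5^{r+1} + 4^{r+1}.
This completes the inductive step, so g(m) = 2·5^m + 4^m for all m ≥ 0.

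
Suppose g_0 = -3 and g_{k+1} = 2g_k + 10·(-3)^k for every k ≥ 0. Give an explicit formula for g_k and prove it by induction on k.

Claim: g_k = -2^k − 2·(-3)^k.

Base case: g_0 = -3, and -2^0 − 2·(-3)^0 = -1 − 2 = -3.
Assume g_m = -2^m − 2·(-3)^m for some m ≥ 0.
Then g_{m+1} = 2g_m + 10·(-3)^m = 2·(-2^m − 2·(-3)^m) + 10·(-3)^m = -2^{m+1} − 4·(-3)^m + 10·(-3)^m = -2^{m+1} + 6·(-3)^m = -2^{m+1} − 2·(-3)^{m+1}.
Hence g_k = -2^k − 2·(-3)^k for every k ≥ 0, by induction.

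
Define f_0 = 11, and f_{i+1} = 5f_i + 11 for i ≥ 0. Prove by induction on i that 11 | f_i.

Base case: f_0 = 11 = 11·1, so 11 | f_0.
Assume 11 | f_m, so f_m = 11t for some integer t.
Then f_{m+1} = 5f_m + 11 = 5·(11t) + 11 = 11(5t + 1), so 11 | f_{m+1}.
By induction, 11 | f_i for all i ≥ 0.

11 | f_i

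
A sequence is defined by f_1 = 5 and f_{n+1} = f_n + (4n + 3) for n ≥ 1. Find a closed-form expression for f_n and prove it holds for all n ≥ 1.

Claim: f_n = 2n^2 + n + 2.

Base case: f_1 = 5, and 2·1^2 + 1 + 2 = 5.
Assume f_m = 2m^2 + m + 2.
Then f_{m+1} = f_m + (4m + 3) = (2m^2 + m + 2) + (4m + 3) = 2m^2 + 5m + 5,
and 2·(m+1)^2 + (m+1) + 2 = 2m^2 + 5m + 5.
Hence f_n = 2n^2 + n + 2 for every n ≥ 1, by induction.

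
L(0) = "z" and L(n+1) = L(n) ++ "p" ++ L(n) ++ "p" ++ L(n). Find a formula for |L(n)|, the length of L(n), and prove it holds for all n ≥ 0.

Claim: |L(n)| = 2·3^n − 1.

Base case: |L(0)| = 1, and 2·3^0 − 1 = 1.
Assume |L(r)| = 2·3^r − 1.
Then |L(r+1)| = 3|L(r)| + 2 = 3(2·3^r − 1) + 2 = 2·3^{r+1} − 3 + 2 = 2·3^{r+1} − 1.
So the formula holds for r+1, and by induction |L(n)| = 2·3^n − 1 for all n ≥ 0.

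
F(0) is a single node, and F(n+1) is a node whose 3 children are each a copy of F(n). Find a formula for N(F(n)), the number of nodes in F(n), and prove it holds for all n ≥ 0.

Claim: N(F(n)) = (3^{n+1} − 1)/2.

Base case: N(F(0)) = 1, and (3^{0+1} − 1)/2 = 1.
Assume N(F(m)) = (3^{m+1} − 1)/2.
Then N(F(m+1)) = 1 + 3N(F(m)) = 1 + 3·(3^{m+1} − 1)/2 = 1 + (3^{m+2} − 3)/2 = (2 + 3^{m+2} − 3)/2 = (3^{m+2} − 1)/2.
By induction, N(F(n)) = (3^{n+1} − 1)/2 for all n ≥ 0.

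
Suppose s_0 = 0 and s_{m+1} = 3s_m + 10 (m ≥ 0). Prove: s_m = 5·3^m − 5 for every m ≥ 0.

Base case: s_0 = 0, and 5·3^0 − 5 = 5 − 5 = 0.
Assume s_j = 5·3^j − 5 for some j ≥ 0.
Then s_{j+1} = 3s_j + 10 = 3·(5·3^j − 5) + 10 = 15·3^j − 15 + 10 = 5·3^{j+1} − 5.
Hence s_m = 5·3^m − 5 for every m ≥ 0, by induction.

s_m = 5·3^m − 5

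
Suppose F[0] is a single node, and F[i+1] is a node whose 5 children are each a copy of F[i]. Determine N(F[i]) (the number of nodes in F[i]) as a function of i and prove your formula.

Claim: N(F[i]) = (5^{i+1} − 1)/4.

Base case: N(F[0]) = 1, and (5^{0+1} − 1)/4 = 1.
Assume N(F[k]) = (5^{k+1} − 1)/4.
Then N(F[k+1]) = 1 + 5N(F[k]) = 1 + 5·(5^{k+1} − 1)/4 = 1 + (5^{k+2} − 5)/4 = (4 + 5^{k+2} − 5)/4 = (5^{k+2} − 1)/4.
So the formula holds for k+1, and by induction N(F[i]) = (5^{i+1} − 1)/4 for all i ≥ 0.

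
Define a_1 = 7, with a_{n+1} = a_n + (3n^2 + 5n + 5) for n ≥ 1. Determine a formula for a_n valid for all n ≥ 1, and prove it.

Claim: a_n = n^3 + n^2 + 3n + 2.

Base case: a_1 = 7, and 1^3 + 1^2 + 3·1 + 2 = 7.
Assume a_j = j^3 + j^2 + 3j + 2.
Then a_{j+1} = a_j + (3j^2 + 5j + 5) = (j^3 + j^2 + 3j + 2) + (3j^2 + 5j + 5) = j^3 + 4j^2 + 8j + 7,
and (j+1)^3 + (j+1)^2 + 3·(j+1) + 2 = j^3 + 4j^2 + 8j + 7.
Hence a_n = n^3 + n^2 + 3n + 2 for every n ≥ 1, by induction.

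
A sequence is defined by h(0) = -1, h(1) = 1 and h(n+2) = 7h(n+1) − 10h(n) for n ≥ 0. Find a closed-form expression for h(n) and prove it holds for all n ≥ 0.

Claim: h(n) = 5^n − 2·2^n.

Base cases: h(0) = -1 and 5^0 − 2·2^0 = -1; h(1) = 1 and 5^1 − 2·2^1 = 1.
Assume h(j) = 5^j − 2·2^j for all 0 ≤ j ≤ r, where r ≥ 1.
Then h(r+1) = 7h(r) − 10h(r−1) = 7·(5^r − 2·2^r) − 10·(5^{r−1} − 2·2^{r−1}) = (7·5 − 10)5^{r−1} − 2·(7·2 − 10)2^{r−1} = 25·5^{r−1} − 8·2^{r−1} = 5^{r+1} − 2·2^{r+1}.
So the formula holds for r+1, and by strong induction h(n) = 5^n − 2·2^n for all n ≥ 0.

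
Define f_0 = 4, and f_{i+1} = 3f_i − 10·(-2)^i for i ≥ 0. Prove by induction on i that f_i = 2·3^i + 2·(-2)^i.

Base case: f_0 = 4, and 2·3^0 + 2·(-2)^0 = 2 + 2 = 4.
Assume f_r = 2·3^r + 2·(-2)^r for some r ≥ 0.
Then f_{r+1} = 3f_r − 10·(-2)^r = 3·(2·3^r + 2·(-2)^r) − 10·(-2)^r = 2·3^{r+1} + 6·(-2)^r − 10·(-2)^r = 2·3^{r+1} − 4·(-2)^r = 2·3^{r+1} + 2·(-2)^{r+1}.
By induction, f_i = 2·3^i + 2·(-2)^i for all i ≥ 0.

f_i = 2·3^i + 2·(-2)^i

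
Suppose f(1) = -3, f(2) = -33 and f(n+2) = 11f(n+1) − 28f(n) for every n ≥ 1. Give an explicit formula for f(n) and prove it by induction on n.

Claim: f(n) = -7^n + 4^n.

Base cases: f(1) = -3 and -7^1 + 4^1 = -3; f(2) = -33 and -7^2 + 4^2 = -33.
Assume f(i) = -7^i + 4^i for all 1 ≤ i ≤ j, where j ≥ 2.
Then f(j+1) = 11f(j) − 28f(j−1) = 11·(-7^j + 4^j) − 28·(-7^{j−1} + 4^{j−1}) = -(11·7 − 28)7^{j−1} + (11·4 − 28)4^{j−1} = -49·7^{j−1} + 16·4^{j−1} = -7^{j+1} + 4^{j+1}.
So the formula holds for j+1, and by strong induction f(n) = -7^n + 4^n for all n ≥ 1.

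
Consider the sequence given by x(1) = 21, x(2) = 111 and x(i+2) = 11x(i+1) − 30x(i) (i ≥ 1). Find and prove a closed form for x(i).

Claim: x(i) = 3·5^i + 6^i.

Base cases: x(1) = 21 and 3·5^1 + 6^1 = 21; x(2) = 111 and 3·5^2 + 6^2 = 111.
Assume x(j) = 3·5^j + 6^j for all 1 ≤ j ≤ r, where r ≥ 2.
Then x(r+1) = 11x(r) − 30x(r−1) = 11·(3·5^r + 6^r) − 30·(3·5^{r−1} + 6^{r−1}) = 3·(11·5 − 30)5^{r−1} + (11·6 − 30)6^{r−1} = 75·5^{r−1} + 36·6^{r−1} = 3·5^{r+1} + 6^{r+1}.
So the formula holds for r+1, and by strong induction x(i) = 3·5^i + 6^i for all i ≥ 1.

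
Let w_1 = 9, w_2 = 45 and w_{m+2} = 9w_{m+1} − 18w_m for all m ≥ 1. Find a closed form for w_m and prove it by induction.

Claim: w_m = 3^m + 6^m.

Base cases: w_1 = 9 and 3^1 + 6^1 = 9; w_2 = 45 and 3^2 + 6^2 = 45.
Assume w_j = 3^j + 6^j for all 1 ≤ j ≤ k, where k ≥ 2.
Then w_{k+1} = 9w_k − 18w_{k−1} = 9·(3^k + 6^k) − 18·(3^{k−1} + 6^{k−1}) = (9·3 − 18)3^{k−1} + (9·6 − 18)6^{k−1} = 9·3^{k−1} + 36·6^{k−1} = 3^{k+1} + 6^{k+1}.
So the formula holds for k+1, and by strong induction w_m = 3^m + 6^m for all m ≥ 1.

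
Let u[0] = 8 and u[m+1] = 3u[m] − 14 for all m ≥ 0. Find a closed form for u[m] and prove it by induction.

Claim: u[m] = 3^m + 7.

Base case: u[0] = 8, and 3^0 + 7 = 1 + 7 = 8.
Assume u[r] = 3^r + 7 for some r ≥ 0.
Then u[r+1] = 3u[r] − 14 = 3·(3^r + 7) − 14 = 3^{r+1} + 21 − 14 = 3^{r+1} + 7.
Hence u[m] = 3^m + 7 for every m ≥ 0, by induction.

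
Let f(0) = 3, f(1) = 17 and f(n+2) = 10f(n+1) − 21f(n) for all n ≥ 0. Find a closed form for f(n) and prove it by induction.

Claim: f(n) = 2·7^n + 3^n.

Base cases: f(0) = 3 and 2·7^0 + 3^0 = 3; f(1) = 17 and 2·7^1 + 3^1 = 17.
Assume f(j) = 2·7^j + 3^j for all 0 ≤ j ≤ m, where m ≥ 1.
Then f(m+1) = 10f(m) − 21f(m−1) = 10·(2·7^m + 3^m) − 21·(2·7^{m−1} + 3^{m−1}) = 2·(10·7 − 21)7^{m−1} + (10·3 − 21)3^{m−1} = 98·7^{m−1} + 9·3^{m−1} = 2·7^{m+1} + 3^{m+1}.
So the formula holds for m+1, and by strong induction f(n) = 2·7^n + 3^n for all n ≥ 0.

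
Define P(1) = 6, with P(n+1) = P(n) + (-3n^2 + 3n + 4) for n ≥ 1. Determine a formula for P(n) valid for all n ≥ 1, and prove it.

Claim: P(n) = -n^3 + 3n^2 + 2n + 2.

Base case: P(1) = 6, and -1^3 + 3·1^2 + 2·1 + 2 = 6.
Assume P(k) = -k^3 + 3k^2 + 2k + 2.
Then P(k+1) = P(k) + (-3k^2 + 3k + 4) = (-k^3 + 3k^2 + 2k + 2) + (-3k^2 + 3k + 4) = -k^3 + 5k + 6,
and -(k+1)^3 + 3·(k+1)^2 + 2·(k+1) + 2 = -k^3 + 5k + 6.
This completes the inductive step, so P(n) = -n^3 + 3n^2 + 2n + 2 for all n ≥ 1.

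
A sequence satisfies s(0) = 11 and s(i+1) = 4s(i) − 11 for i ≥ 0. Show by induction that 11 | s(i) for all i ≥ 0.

Base case: s(0) = 11 = 11·1, so 11 | s(0).
Assume 11 | s(j), so s(j) = 11t for some integer t.
Then s(j+1) = 4s(j) − 11 = 4·(11t) − 11 = 11(4t − 1), so 11 | s(j+1).
Hence 11 | s(i) for every i ≥ 0, by induction.

11 | s(i)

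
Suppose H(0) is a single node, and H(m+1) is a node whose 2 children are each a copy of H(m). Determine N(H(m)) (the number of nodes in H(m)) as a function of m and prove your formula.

Claim: N(H(m)) = 2^{m+1} − 1.

Base case: N(H(0)) = 1, and 2^{0+1} − 1 = 1.
Assume N(H(r)) = 2^{r+1} − 1.
Then N(H(r+1)) = 1 + 2N(H(r)) = 1 + 2(2^{r+1} − 1) = 2^{r+2} − 2 + 1 = 2^{r+2} − 1.
This completes the inductive step, so N(H(m)) = 2^{m+1} − 1 for all m ≥ 0.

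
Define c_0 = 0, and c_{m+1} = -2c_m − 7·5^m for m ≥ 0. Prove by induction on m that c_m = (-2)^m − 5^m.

Base case: c_0 = 0, and (-2)^0 − 5^0 = 1 − 1 = 0.
Assume c_k = (-2)^k − 5^k for some k ≥ 0.
Then c_{k+1} = -2c_k − 7·5^k = -2·((-2)^k − 5^k) − 7·5^k = (-2)^{k+1} + 2·5^k − 7·5^k = (-2)^{k+1} − 5·5^k = (-2)^{k+1} − 5^{k+1}.
By induction, c_m = (-2)^m − 5^m for all m ≥ 0.

c_m = (-2)^m − 5^m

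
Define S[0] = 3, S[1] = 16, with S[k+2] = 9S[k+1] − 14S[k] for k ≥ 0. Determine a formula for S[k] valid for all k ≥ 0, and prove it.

Claim: S[k] = 2·7^k + 2^k.

Base cases: S[0] = 3 and 2·7^0 + 2^0 = 3; S[1] = 16 and 2·7^1 + 2^1 = 16.
Assume S[i] = 2·7^i + 2^i for all 0 ≤ i ≤ j, where j ≥ 1.
Then S[j+1] = 9S[j] − 14S[j−1] = 9·(2·7^j + 2^j) − 14·(2·7^{j−1} + 2^{j−1}) = 2·(9·7 − 14)7^{j−1} + (9·2 − 14)2^{j−1} = 98·7^{j−1} + 4·2^{j−1} = 2·7^{j+1} + 2^{j+1}.
This completes the inductive step, so S[k] = 2·7^k + 2^k for all k ≥ 0.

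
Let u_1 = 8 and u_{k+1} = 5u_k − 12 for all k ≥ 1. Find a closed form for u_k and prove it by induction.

Claim: u_k = 5^k + 3.

Base case: u_1 = 8, and 5^1 + 3 = 5 + 3 = 8.
Assume u_r = 5^r + 3 for some r ≥ 1.
Then u_{r+1} = 5u_r − 12 = 5·(5^r + 3) − 12 = 5^{r+1} + 15 − 12 = 5^{r+1} + 3.
This completes the inductive step, so u_k = 5^k + 3 for all k ≥ 1.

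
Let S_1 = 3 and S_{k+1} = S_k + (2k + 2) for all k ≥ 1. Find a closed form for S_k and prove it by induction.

Claim: S_k = k^2 + k + 1.

Base case: S_1 = 3, and 1^2 + 1 + 1 = 3.
Assume S_m = m^2 + m + 1.
Then S_{m+1} = S_m + (2m + 2) = (m^2 + m + 1) + (2m + 2) = m^2 + 3m + 3,
and (m+1)^2 + (m+1) + 1 = m^2 + 3m + 3.
This completes the inductive step, so S_k = k^2 + k + 1 for all k ≥ 1.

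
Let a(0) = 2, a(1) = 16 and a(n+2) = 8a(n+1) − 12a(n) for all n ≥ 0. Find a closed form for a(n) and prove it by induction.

Claim: a(n) = 3·6^n − 2^n.

Base cases: a(0) = 2 and 3·6^0 − 2^0 = 2; a(1) = 16 and 3·6^1 − 2^1 = 16.
Assume a(j) = 3·6^j − 2^j for all 0 ≤ j ≤ k, where k ≥ 1.
Then a(k+1) = 8a(k) − 12a(k−1) = 8·(3·6^k − 2^k) − 12·(3·6^{k−1} − 2^{k−1}) = 3·(8·6 − 12)6^{k−1} − (8·2 − 12)2^{k−1} = 108·6^{k−1} − 4·2^{k−1} = 3·6^{k+1} − 2^{k+1}.
Hence a(n) = 3·6^n − 2^n for every n ≥ 0, by strong induction.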